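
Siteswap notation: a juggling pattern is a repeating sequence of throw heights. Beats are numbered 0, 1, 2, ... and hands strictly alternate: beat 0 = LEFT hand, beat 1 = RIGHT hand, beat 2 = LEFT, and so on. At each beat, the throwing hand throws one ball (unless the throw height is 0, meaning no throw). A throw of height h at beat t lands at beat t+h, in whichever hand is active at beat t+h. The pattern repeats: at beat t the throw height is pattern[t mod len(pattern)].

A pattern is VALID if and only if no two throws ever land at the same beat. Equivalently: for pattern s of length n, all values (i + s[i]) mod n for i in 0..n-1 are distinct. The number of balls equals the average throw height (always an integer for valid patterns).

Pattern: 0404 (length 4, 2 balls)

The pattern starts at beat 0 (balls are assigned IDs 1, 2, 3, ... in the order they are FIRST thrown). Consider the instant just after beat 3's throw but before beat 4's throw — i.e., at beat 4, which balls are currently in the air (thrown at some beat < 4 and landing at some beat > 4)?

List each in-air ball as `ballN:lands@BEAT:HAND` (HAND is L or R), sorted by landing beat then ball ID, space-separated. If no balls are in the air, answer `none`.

Answer: ball1:lands@5:R ball2:lands@7:R

Derivation:
Beat 1 (R): throw ball1 h=4 -> lands@5:R; in-air after throw: [b1@5:R]
Beat 3 (R): throw ball2 h=4 -> lands@7:R; in-air after throw: [b1@5:R b2@7:R]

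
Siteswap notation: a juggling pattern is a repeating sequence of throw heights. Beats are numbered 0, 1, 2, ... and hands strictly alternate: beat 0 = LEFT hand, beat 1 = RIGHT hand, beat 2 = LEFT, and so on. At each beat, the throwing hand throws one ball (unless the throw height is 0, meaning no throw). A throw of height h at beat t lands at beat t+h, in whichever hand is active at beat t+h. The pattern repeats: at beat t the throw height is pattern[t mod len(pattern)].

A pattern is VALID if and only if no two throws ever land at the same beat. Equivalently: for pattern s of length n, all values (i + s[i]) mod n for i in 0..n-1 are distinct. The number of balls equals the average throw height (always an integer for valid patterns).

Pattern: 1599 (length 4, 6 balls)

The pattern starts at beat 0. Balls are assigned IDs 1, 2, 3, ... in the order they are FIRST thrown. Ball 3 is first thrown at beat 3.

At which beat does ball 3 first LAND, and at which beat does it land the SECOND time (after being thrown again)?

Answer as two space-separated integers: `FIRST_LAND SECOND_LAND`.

Answer: 12 13

Derivation:
Beat 0 (L): throw ball1 h=1 -> lands@1:R; in-air after throw: [b1@1:R]
Beat 1 (R): throw ball1 h=5 -> lands@6:L; in-air after throw: [b1@6:L]
Beat 2 (L): throw ball2 h=9 -> lands@11:R; in-air after throw: [b1@6:L b2@11:R]
Beat 3 (R): throw ball3 h=9 -> lands@12:L; in-air after throw: [b1@6:L b2@11:R b3@12:L]
Beat 4 (L): throw ball4 h=1 -> lands@5:R; in-air after throw: [b4@5:R b1@6:L b2@11:R b3@12:L]
Beat 5 (R): throw ball4 h=5 -> lands@10:L; in-air after throw: [b1@6:L b4@10:L b2@11:R b3@12:L]
Beat 6 (L): throw ball1 h=9 -> lands@15:R; in-air after throw: [b4@10:L b2@11:R b3@12:L b1@15:R]
Beat 7 (R): throw ball5 h=9 -> lands@16:L; in-air after throw: [b4@10:L b2@11:R b3@12:L b1@15:R b5@16:L]
Beat 8 (L): throw ball6 h=1 -> lands@9:R; in-air after throw: [b6@9:R b4@10:L b2@11:R b3@12:L b1@15:R b5@16:L]
Beat 9 (R): throw ball6 h=5 -> lands@14:L; in-air after throw: [b4@10:L b2@11:R b3@12:L b6@14:L b1@15:R b5@16:L]
Beat 10 (L): throw ball4 h=9 -> lands@19:R; in-air after throw: [b2@11:R b3@12:L b6@14:L b1@15:R b5@16:L b4@19:R]
Beat 11 (R): throw ball2 h=9 -> lands@20:L; in-air after throw: [b3@12:L b6@14:L b1@15:R b5@16:L b4@19:R b2@20:L]
Beat 12 (L): throw ball3 h=1 -> lands@13:R; in-air after throw: [b3@13:R b6@14:L b1@15:R b5@16:L b4@19:R b2@20:L]
Beat 13 (R): throw ball3 h=5 -> lands@18:L; in-air after throw: [b6@14:L b1@15:R b5@16:L b3@18:L b4@19:R b2@20:L]
Ball 3: thrown@3 h=9 -> first land @12; rethrown@12 h=1 -> second land @13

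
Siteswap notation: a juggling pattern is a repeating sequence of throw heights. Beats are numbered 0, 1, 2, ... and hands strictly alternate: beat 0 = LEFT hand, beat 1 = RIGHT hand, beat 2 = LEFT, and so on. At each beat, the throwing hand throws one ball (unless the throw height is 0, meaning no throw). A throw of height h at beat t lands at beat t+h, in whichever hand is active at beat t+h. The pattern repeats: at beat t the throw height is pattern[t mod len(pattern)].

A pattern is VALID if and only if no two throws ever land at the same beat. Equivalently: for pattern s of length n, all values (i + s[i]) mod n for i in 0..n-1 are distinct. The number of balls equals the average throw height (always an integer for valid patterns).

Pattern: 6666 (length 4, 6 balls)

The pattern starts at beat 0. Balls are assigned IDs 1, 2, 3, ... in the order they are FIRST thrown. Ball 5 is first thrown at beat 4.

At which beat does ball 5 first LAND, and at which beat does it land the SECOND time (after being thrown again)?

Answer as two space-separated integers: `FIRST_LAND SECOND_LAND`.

Answer: 10 16

Derivation:
Beat 0 (L): throw ball1 h=6 -> lands@6:L; in-air after throw: [b1@6:L]
Beat 1 (R): throw ball2 h=6 -> lands@7:R; in-air after throw: [b1@6:L b2@7:R]
Beat 2 (L): throw ball3 h=6 -> lands@8:L; in-air after throw: [b1@6:L b2@7:R b3@8:L]
Beat 3 (R): throw ball4 h=6 -> lands@9:R; in-air after throw: [b1@6:L b2@7:R b3@8:L b4@9:R]
Beat 4 (L): throw ball5 h=6 -> lands@10:L; in-air after throw: [b1@6:L b2@7:R b3@8:L b4@9:R b5@10:L]
Beat 5 (R): throw ball6 h=6 -> lands@11:R; in-air after throw: [b1@6:L b2@7:R b3@8:L b4@9:R b5@10:L b6@11:R]
Beat 6 (L): throw ball1 h=6 -> lands@12:L; in-air after throw: [b2@7:R b3@8:L b4@9:R b5@10:L b6@11:R b1@12:L]
Beat 7 (R): throw ball2 h=6 -> lands@13:R; in-air after throw: [b3@8:L b4@9:R b5@10:L b6@11:R b1@12:L b2@13:R]
Beat 8 (L): throw ball3 h=6 -> lands@14:L; in-air after throw: [b4@9:R b5@10:L b6@11:R b1@12:L b2@13:R b3@14:L]
Beat 9 (R): throw ball4 h=6 -> lands@15:R; in-air after throw: [b5@10:L b6@11:R b1@12:L b2@13:R b3@14:L b4@15:R]
Beat 10 (L): throw ball5 h=6 -> lands@16:L; in-air after throw: [b6@11:R b1@12:L b2@13:R b3@14:L b4@15:R b5@16:L]
Beat 11 (R): throw ball6 h=6 -> lands@17:R; in-air after throw: [b1@12:L b2@13:R b3@14:L b4@15:R b5@16:L b6@17:R]
Beat 12 (L): throw ball1 h=6 -> lands@18:L; in-air after throw: [b2@13:R b3@14:L b4@15:R b5@16:L b6@17:R b1@18:L]
Beat 13 (R): throw ball2 h=6 -> lands@19:R; in-air after throw: [b3@14:L b4@15:R b5@16:L b6@17:R b1@18:L b2@19:R]
Beat 14 (L): throw ball3 h=6 -> lands@20:L; in-air after throw: [b4@15:R b5@16:L b6@17:R b1@18:L b2@19:R b3@20:L]
Beat 15 (R): throw ball4 h=6 -> lands@21:R; in-air after throw: [b5@16:L b6@17:R b1@18:L b2@19:R b3@20:L b4@21:R]
Beat 16 (L): throw ball5 h=6 -> lands@22:L; in-air after throw: [b6@17:R b1@18:L b2@19:R b3@20:L b4@21:R b5@22:L]
Ball 5: thrown@4 h=6 -> first land @10; rethrown@10 h=6 -> second land @16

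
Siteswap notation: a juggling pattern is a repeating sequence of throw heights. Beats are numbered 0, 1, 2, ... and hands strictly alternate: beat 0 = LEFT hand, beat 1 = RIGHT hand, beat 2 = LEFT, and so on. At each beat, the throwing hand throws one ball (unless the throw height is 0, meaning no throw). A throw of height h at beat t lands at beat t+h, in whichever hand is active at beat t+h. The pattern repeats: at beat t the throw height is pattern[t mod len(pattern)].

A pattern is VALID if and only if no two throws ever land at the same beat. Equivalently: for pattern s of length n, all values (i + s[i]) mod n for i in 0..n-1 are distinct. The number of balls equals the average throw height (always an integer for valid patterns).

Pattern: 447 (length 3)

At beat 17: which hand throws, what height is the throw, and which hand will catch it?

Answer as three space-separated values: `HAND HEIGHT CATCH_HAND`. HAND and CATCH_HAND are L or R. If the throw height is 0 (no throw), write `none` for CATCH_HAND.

Answer: R 7 L

Derivation:
Beat 17: 17 mod 2 = 1, so hand = R
Throw height = pattern[17 mod 3] = pattern[2] = 7
Lands at beat 17+7=24, 24 mod 2 = 0, so catch hand = L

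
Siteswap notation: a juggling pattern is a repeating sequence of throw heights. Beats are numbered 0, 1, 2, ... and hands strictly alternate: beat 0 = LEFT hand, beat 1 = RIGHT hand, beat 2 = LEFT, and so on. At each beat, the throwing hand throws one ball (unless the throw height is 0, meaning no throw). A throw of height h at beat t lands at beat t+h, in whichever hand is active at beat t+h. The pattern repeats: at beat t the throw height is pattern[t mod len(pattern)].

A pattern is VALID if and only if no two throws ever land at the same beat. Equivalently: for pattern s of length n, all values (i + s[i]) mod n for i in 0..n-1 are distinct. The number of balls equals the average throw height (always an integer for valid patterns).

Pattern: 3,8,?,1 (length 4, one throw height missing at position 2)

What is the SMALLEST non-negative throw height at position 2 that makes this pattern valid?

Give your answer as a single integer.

i=0: (0 + 3) mod 4 = 3
i=1: (1 + 8) mod 4 = 1
i=2: s[i]=? (unknown)
i=3: (3 + 1) mod 4 = 0
Known residues: [0, 1, 3]; need a permutation of 0..3, so missing residue r = 2
Need (2 + s) mod 4 = 2; smallest s = (2 - 2) mod 4 = 0

Answer: 0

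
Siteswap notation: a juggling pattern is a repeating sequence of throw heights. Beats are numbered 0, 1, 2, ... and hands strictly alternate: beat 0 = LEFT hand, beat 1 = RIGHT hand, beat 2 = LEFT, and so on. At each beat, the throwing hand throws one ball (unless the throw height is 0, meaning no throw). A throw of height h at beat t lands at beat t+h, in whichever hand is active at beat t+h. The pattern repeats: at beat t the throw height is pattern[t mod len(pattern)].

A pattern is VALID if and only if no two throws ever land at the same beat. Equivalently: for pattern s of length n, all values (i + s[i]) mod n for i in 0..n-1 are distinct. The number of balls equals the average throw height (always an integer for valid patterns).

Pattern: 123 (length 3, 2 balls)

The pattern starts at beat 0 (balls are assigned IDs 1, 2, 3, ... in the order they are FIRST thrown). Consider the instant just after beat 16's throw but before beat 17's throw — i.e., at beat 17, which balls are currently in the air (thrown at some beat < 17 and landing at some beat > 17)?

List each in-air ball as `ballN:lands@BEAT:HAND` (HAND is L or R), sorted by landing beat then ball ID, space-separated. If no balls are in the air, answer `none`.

Beat 0 (L): throw ball1 h=1 -> lands@1:R; in-air after throw: [b1@1:R]
Beat 1 (R): throw ball1 h=2 -> lands@3:R; in-air after throw: [b1@3:R]
Beat 2 (L): throw ball2 h=3 -> lands@5:R; in-air after throw: [b1@3:R b2@5:R]
Beat 3 (R): throw ball1 h=1 -> lands@4:L; in-air after throw: [b1@4:L b2@5:R]
Beat 4 (L): throw ball1 h=2 -> lands@6:L; in-air after throw: [b2@5:R b1@6:L]
Beat 5 (R): throw ball2 h=3 -> lands@8:L; in-air after throw: [b1@6:L b2@8:L]
Beat 6 (L): throw ball1 h=1 -> lands@7:R; in-air after throw: [b1@7:R b2@8:L]
Beat 7 (R): throw ball1 h=2 -> lands@9:R; in-air after throw: [b2@8:L b1@9:R]
Beat 8 (L): throw ball2 h=3 -> lands@11:R; in-air after throw: [b1@9:R b2@11:R]
Beat 9 (R): throw ball1 h=1 -> lands@10:L; in-air after throw: [b1@10:L b2@11:R]
Beat 10 (L): throw ball1 h=2 -> lands@12:L; in-air after throw: [b2@11:R b1@12:L]
Beat 11 (R): throw ball2 h=3 -> lands@14:L; in-air after throw: [b1@12:L b2@14:L]
Beat 12 (L): throw ball1 h=1 -> lands@13:R; in-air after throw: [b1@13:R b2@14:L]
Beat 13 (R): throw ball1 h=2 -> lands@15:R; in-air after throw: [b2@14:L b1@15:R]
Beat 14 (L): throw ball2 h=3 -> lands@17:R; in-air after throw: [b1@15:R b2@17:R]
Beat 15 (R): throw ball1 h=1 -> lands@16:L; in-air after throw: [b1@16:L b2@17:R]
Beat 16 (L): throw ball1 h=2 -> lands@18:L; in-air after throw: [b2@17:R b1@18:L]
Beat 17 (R): throw ball2 h=3 -> lands@20:L; in-air after throw: [b1@18:L b2@20:L]

Answer: ball1:lands@18:L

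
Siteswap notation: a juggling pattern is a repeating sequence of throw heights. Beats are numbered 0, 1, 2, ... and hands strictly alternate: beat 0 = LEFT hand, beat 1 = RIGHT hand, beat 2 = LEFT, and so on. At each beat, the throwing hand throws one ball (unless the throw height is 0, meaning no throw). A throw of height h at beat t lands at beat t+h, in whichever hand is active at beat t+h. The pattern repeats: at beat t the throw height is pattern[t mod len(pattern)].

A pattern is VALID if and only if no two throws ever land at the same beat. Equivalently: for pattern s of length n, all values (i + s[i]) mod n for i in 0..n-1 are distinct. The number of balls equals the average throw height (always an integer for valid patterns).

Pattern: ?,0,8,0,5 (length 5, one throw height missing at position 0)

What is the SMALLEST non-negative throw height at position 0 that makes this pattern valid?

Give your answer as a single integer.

i=0: s[i]=? (unknown)
i=1: (1 + 0) mod 5 = 1
i=2: (2 + 8) mod 5 = 0
i=3: (3 + 0) mod 5 = 3
i=4: (4 + 5) mod 5 = 4
Known residues: [0, 1, 3, 4]; need a permutation of 0..4, so missing residue r = 2
Need (0 + s) mod 5 = 2; smallest s = (2 - 0) mod 5 = 2

Answer: 2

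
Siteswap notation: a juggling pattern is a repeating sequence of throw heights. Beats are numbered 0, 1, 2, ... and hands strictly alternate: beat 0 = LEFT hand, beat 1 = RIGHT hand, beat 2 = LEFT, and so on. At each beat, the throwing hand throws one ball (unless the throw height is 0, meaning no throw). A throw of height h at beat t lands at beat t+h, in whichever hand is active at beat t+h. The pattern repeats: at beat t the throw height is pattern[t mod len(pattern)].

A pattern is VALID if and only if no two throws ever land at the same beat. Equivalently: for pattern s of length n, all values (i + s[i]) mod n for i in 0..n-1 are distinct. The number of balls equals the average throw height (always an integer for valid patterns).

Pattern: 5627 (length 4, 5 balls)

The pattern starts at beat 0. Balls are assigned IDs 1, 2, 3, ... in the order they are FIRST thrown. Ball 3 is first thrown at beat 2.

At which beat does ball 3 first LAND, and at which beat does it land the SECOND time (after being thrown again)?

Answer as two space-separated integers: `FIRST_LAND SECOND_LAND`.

Answer: 4 9

Derivation:
Beat 0 (L): throw ball1 h=5 -> lands@5:R; in-air after throw: [b1@5:R]
Beat 1 (R): throw ball2 h=6 -> lands@7:R; in-air after throw: [b1@5:R b2@7:R]
Beat 2 (L): throw ball3 h=2 -> lands@4:L; in-air after throw: [b3@4:L b1@5:R b2@7:R]
Beat 3 (R): throw ball4 h=7 -> lands@10:L; in-air after throw: [b3@4:L b1@5:R b2@7:R b4@10:L]
Beat 4 (L): throw ball3 h=5 -> lands@9:R; in-air after throw: [b1@5:R b2@7:R b3@9:R b4@10:L]
Beat 5 (R): throw ball1 h=6 -> lands@11:R; in-air after throw: [b2@7:R b3@9:R b4@10:L b1@11:R]
Beat 6 (L): throw ball5 h=2 -> lands@8:L; in-air after throw: [b2@7:R b5@8:L b3@9:R b4@10:L b1@11:R]
Beat 7 (R): throw ball2 h=7 -> lands@14:L; in-air after throw: [b5@8:L b3@9:R b4@10:L b1@11:R b2@14:L]
Beat 8 (L): throw ball5 h=5 -> lands@13:R; in-air after throw: [b3@9:R b4@10:L b1@11:R b5@13:R b2@14:L]
Beat 9 (R): throw ball3 h=6 -> lands@15:R; in-air after throw: [b4@10:L b1@11:R b5@13:R b2@14:L b3@15:R]
Ball 3: thrown@2 h=2 -> first land @4; rethrown@4 h=5 -> second land @9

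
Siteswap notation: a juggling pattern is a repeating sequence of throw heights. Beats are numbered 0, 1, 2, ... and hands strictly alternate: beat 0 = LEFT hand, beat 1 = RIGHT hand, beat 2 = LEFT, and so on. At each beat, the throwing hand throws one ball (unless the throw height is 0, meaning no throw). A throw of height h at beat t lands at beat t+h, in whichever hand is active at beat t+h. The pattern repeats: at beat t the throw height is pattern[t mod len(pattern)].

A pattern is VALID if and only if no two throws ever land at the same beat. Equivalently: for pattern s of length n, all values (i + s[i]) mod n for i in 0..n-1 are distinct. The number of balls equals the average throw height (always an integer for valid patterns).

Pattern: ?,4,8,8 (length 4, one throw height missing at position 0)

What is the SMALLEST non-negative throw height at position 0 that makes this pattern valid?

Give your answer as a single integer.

Answer: 0

Derivation:
i=0: s[i]=? (unknown)
i=1: (1 + 4) mod 4 = 1
i=2: (2 + 8) mod 4 = 2
i=3: (3 + 8) mod 4 = 3
Known residues: [1, 2, 3]; need a permutation of 0..3, so missing residue r = 0
Need (0 + s) mod 4 = 0; smallest s = (0 - 0) mod 4 = 0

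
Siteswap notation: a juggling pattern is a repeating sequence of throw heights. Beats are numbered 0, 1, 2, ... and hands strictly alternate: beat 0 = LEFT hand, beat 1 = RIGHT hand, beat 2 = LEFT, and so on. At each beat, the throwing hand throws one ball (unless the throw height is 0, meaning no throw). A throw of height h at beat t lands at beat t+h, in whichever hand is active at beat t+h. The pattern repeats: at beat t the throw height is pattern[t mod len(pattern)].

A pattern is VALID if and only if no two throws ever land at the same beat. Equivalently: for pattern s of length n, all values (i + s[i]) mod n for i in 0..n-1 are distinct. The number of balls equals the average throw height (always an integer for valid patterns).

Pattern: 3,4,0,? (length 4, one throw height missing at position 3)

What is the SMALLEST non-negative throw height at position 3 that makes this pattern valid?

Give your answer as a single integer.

Answer: 1

Derivation:
i=0: (0 + 3) mod 4 = 3
i=1: (1 + 4) mod 4 = 1
i=2: (2 + 0) mod 4 = 2
i=3: s[i]=? (unknown)
Known residues: [1, 2, 3]; need a permutation of 0..3, so missing residue r = 0
Need (3 + s) mod 4 = 0; smallest s = (0 - 3) mod 4 = 1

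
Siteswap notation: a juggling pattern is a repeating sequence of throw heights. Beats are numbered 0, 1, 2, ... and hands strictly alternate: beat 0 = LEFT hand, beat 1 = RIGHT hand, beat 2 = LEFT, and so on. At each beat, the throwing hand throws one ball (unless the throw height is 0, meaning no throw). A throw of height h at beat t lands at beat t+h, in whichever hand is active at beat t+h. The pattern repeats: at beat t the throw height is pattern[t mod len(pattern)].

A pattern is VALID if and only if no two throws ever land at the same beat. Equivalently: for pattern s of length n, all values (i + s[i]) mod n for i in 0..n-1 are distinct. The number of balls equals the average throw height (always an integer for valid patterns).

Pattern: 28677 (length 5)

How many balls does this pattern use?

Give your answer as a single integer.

Answer: 6

Derivation:
Pattern = [2, 8, 6, 7, 7], length n = 5
  position 0: throw height = 2, running sum = 2
  position 1: throw height = 8, running sum = 10
  position 2: throw height = 6, running sum = 16
  position 3: throw height = 7, running sum = 23
  position 4: throw height = 7, running sum = 30
Total sum = 30; balls = sum / n = 30 / 5 = 6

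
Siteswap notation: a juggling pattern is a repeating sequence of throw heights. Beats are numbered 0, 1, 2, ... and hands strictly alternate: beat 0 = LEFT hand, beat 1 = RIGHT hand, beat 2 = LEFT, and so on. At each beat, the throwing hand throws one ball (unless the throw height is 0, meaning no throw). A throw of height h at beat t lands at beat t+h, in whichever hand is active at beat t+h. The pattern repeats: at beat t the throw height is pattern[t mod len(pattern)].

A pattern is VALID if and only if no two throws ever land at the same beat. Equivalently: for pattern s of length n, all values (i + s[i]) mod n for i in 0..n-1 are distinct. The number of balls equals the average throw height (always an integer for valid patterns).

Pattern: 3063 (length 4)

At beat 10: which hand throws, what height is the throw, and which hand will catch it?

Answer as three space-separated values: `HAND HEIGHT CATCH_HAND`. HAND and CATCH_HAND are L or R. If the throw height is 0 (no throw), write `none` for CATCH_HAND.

Beat 10: 10 mod 2 = 0, so hand = L
Throw height = pattern[10 mod 4] = pattern[2] = 6
Lands at beat 10+6=16, 16 mod 2 = 0, so catch hand = L

Answer: L 6 L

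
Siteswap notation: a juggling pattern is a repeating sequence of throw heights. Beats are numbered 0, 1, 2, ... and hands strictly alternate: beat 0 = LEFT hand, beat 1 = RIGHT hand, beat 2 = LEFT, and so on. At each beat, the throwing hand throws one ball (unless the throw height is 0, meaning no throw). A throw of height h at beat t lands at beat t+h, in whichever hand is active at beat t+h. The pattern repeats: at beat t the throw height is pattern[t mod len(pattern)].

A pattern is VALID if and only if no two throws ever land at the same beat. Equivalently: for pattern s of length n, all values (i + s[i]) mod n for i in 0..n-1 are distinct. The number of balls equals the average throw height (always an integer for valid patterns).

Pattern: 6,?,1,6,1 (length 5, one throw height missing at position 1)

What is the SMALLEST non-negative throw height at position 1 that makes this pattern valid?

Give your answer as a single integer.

Answer: 1

Derivation:
i=0: (0 + 6) mod 5 = 1
i=1: s[i]=? (unknown)
i=2: (2 + 1) mod 5 = 3
i=3: (3 + 6) mod 5 = 4
i=4: (4 + 1) mod 5 = 0
Known residues: [0, 1, 3, 4]; need a permutation of 0..4, so missing residue r = 2
Need (1 + s) mod 5 = 2; smallest s = (2 - 1) mod 5 = 1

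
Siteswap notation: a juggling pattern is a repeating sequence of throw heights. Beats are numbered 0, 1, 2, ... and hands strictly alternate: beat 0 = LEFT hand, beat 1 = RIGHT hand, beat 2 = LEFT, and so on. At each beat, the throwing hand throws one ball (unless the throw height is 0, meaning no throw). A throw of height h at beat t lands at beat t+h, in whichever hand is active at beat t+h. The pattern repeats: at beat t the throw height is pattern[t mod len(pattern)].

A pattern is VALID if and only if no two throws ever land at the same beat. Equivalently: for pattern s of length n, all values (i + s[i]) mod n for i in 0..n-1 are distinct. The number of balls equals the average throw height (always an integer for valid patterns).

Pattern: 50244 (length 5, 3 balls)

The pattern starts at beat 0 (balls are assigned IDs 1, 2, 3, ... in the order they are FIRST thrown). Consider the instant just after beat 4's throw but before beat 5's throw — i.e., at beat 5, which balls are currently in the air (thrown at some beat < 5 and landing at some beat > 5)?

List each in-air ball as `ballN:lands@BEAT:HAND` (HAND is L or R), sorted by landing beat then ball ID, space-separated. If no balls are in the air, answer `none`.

Beat 0 (L): throw ball1 h=5 -> lands@5:R; in-air after throw: [b1@5:R]
Beat 2 (L): throw ball2 h=2 -> lands@4:L; in-air after throw: [b2@4:L b1@5:R]
Beat 3 (R): throw ball3 h=4 -> lands@7:R; in-air after throw: [b2@4:L b1@5:R b3@7:R]
Beat 4 (L): throw ball2 h=4 -> lands@8:L; in-air after throw: [b1@5:R b3@7:R b2@8:L]
Beat 5 (R): throw ball1 h=5 -> lands@10:L; in-air after throw: [b3@7:R b2@8:L b1@10:L]

Answer: ball3:lands@7:R ball2:lands@8:L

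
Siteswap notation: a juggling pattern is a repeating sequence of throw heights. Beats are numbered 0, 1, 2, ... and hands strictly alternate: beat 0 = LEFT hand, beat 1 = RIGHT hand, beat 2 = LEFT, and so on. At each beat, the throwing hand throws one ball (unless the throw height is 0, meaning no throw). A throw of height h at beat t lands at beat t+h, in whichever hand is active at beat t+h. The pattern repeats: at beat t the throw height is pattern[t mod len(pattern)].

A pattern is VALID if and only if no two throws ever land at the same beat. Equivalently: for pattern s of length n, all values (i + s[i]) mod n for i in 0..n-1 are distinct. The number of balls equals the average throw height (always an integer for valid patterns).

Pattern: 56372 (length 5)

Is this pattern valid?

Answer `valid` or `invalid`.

Answer: invalid

Derivation:
i=0: (i + s[i]) mod n = (0 + 5) mod 5 = 0
i=1: (i + s[i]) mod n = (1 + 6) mod 5 = 2
i=2: (i + s[i]) mod n = (2 + 3) mod 5 = 0
i=3: (i + s[i]) mod n = (3 + 7) mod 5 = 0
i=4: (i + s[i]) mod n = (4 + 2) mod 5 = 1
Residues: [0, 2, 0, 0, 1], distinct: False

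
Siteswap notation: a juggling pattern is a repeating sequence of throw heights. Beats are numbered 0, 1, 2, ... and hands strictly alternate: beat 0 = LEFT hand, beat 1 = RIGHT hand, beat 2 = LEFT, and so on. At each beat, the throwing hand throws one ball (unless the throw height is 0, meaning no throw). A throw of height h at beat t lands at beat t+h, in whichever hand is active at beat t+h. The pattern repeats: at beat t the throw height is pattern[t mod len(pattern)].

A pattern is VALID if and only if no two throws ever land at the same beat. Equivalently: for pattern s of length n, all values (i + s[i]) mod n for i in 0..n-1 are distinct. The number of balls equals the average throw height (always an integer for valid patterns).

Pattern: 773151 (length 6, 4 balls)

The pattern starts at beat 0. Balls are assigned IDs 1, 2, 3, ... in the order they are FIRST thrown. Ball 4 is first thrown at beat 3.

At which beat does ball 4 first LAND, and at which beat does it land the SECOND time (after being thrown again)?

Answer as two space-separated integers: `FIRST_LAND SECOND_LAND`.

Answer: 4 9

Derivation:
Beat 0 (L): throw ball1 h=7 -> lands@7:R; in-air after throw: [b1@7:R]
Beat 1 (R): throw ball2 h=7 -> lands@8:L; in-air after throw: [b1@7:R b2@8:L]
Beat 2 (L): throw ball3 h=3 -> lands@5:R; in-air after throw: [b3@5:R b1@7:R b2@8:L]
Beat 3 (R): throw ball4 h=1 -> lands@4:L; in-air after throw: [b4@4:L b3@5:R b1@7:R b2@8:L]
Beat 4 (L): throw ball4 h=5 -> lands@9:R; in-air after throw: [b3@5:R b1@7:R b2@8:L b4@9:R]
Beat 5 (R): throw ball3 h=1 -> lands@6:L; in-air after throw: [b3@6:L b1@7:R b2@8:L b4@9:R]
Beat 6 (L): throw ball3 h=7 -> lands@13:R; in-air after throw: [b1@7:R b2@8:L b4@9:R b3@13:R]
Beat 7 (R): throw ball1 h=7 -> lands@14:L; in-air after throw: [b2@8:L b4@9:R b3@13:R b1@14:L]
Beat 8 (L): throw ball2 h=3 -> lands@11:R; in-air after throw: [b4@9:R b2@11:R b3@13:R b1@14:L]
Beat 9 (R): throw ball4 h=1 -> lands@10:L; in-air after throw: [b4@10:L b2@11:R b3@13:R b1@14:L]
Ball 4: thrown@3 h=1 -> first land @4; rethrown@4 h=5 -> second land @9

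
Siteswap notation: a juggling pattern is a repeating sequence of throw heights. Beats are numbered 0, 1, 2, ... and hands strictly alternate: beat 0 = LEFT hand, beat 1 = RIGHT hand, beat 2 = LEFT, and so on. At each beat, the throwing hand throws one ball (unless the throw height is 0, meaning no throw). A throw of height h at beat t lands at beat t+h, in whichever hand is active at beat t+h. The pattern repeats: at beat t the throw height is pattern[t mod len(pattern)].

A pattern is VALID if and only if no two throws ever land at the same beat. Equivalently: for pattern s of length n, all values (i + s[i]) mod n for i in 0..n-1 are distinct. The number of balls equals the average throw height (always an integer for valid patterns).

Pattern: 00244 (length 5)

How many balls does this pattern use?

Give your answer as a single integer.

Answer: 2

Derivation:
Pattern = [0, 0, 2, 4, 4], length n = 5
  position 0: throw height = 0, running sum = 0
  position 1: throw height = 0, running sum = 0
  position 2: throw height = 2, running sum = 2
  position 3: throw height = 4, running sum = 6
  position 4: throw height = 4, running sum = 10
Total sum = 10; balls = sum / n = 10 / 5 = 2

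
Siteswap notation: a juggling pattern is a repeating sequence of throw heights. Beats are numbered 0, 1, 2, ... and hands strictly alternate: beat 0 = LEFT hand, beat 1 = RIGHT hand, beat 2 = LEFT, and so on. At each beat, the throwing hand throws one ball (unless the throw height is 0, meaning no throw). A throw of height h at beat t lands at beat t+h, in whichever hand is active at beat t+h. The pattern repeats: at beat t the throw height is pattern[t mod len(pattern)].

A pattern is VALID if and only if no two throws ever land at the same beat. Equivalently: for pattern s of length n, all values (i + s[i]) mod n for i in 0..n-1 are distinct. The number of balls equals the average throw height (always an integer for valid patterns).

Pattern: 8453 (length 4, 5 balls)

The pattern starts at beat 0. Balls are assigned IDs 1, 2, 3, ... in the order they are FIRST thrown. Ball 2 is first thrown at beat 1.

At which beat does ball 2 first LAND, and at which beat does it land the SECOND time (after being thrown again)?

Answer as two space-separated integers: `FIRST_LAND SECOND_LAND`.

Beat 0 (L): throw ball1 h=8 -> lands@8:L; in-air after throw: [b1@8:L]
Beat 1 (R): throw ball2 h=4 -> lands@5:R; in-air after throw: [b2@5:R b1@8:L]
Beat 2 (L): throw ball3 h=5 -> lands@7:R; in-air after throw: [b2@5:R b3@7:R b1@8:L]
Beat 3 (R): throw ball4 h=3 -> lands@6:L; in-air after throw: [b2@5:R b4@6:L b3@7:R b1@8:L]
Beat 4 (L): throw ball5 h=8 -> lands@12:L; in-air after throw: [b2@5:R b4@6:L b3@7:R b1@8:L b5@12:L]
Beat 5 (R): throw ball2 h=4 -> lands@9:R; in-air after throw: [b4@6:L b3@7:R b1@8:L b2@9:R b5@12:L]
Beat 6 (L): throw ball4 h=5 -> lands@11:R; in-air after throw: [b3@7:R b1@8:L b2@9:R b4@11:R b5@12:L]
Beat 7 (R): throw ball3 h=3 -> lands@10:L; in-air after throw: [b1@8:L b2@9:R b3@10:L b4@11:R b5@12:L]
Beat 8 (L): throw ball1 h=8 -> lands@16:L; in-air after throw: [b2@9:R b3@10:L b4@11:R b5@12:L b1@16:L]
Beat 9 (R): throw ball2 h=4 -> lands@13:R; in-air after throw: [b3@10:L b4@11:R b5@12:L b2@13:R b1@16:L]
Ball 2: thrown@1 h=4 -> first land @5; rethrown@5 h=4 -> second land @9

Answer: 5 9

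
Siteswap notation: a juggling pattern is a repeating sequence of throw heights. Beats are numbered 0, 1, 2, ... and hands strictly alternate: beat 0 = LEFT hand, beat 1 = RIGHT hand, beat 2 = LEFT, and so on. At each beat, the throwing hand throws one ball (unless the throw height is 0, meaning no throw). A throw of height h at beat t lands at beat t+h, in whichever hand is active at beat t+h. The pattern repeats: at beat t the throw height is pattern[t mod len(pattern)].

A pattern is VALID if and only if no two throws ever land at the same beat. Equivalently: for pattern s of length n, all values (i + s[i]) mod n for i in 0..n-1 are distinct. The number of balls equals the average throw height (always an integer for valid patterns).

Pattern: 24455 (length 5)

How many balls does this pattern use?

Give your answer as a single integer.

Pattern = [2, 4, 4, 5, 5], length n = 5
  position 0: throw height = 2, running sum = 2
  position 1: throw height = 4, running sum = 6
  position 2: throw height = 4, running sum = 10
  position 3: throw height = 5, running sum = 15
  position 4: throw height = 5, running sum = 20
Total sum = 20; balls = sum / n = 20 / 5 = 4

Answer: 4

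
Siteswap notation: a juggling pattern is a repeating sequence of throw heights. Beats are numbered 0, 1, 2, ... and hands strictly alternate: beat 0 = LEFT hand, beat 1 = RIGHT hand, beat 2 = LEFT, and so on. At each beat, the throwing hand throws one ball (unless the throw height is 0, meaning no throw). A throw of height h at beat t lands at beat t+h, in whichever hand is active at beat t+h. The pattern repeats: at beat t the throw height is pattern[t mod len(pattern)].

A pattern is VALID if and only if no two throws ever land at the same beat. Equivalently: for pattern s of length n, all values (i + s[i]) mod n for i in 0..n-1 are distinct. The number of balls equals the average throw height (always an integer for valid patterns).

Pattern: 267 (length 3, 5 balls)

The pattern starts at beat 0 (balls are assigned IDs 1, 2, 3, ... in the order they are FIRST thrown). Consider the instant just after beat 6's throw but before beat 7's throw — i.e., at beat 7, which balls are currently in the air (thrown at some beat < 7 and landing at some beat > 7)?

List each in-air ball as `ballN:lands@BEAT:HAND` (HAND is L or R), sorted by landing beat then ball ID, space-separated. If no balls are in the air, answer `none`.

Beat 0 (L): throw ball1 h=2 -> lands@2:L; in-air after throw: [b1@2:L]
Beat 1 (R): throw ball2 h=6 -> lands@7:R; in-air after throw: [b1@2:L b2@7:R]
Beat 2 (L): throw ball1 h=7 -> lands@9:R; in-air after throw: [b2@7:R b1@9:R]
Beat 3 (R): throw ball3 h=2 -> lands@5:R; in-air after throw: [b3@5:R b2@7:R b1@9:R]
Beat 4 (L): throw ball4 h=6 -> lands@10:L; in-air after throw: [b3@5:R b2@7:R b1@9:R b4@10:L]
Beat 5 (R): throw ball3 h=7 -> lands@12:L; in-air after throw: [b2@7:R b1@9:R b4@10:L b3@12:L]
Beat 6 (L): throw ball5 h=2 -> lands@8:L; in-air after throw: [b2@7:R b5@8:L b1@9:R b4@10:L b3@12:L]
Beat 7 (R): throw ball2 h=6 -> lands@13:R; in-air after throw: [b5@8:L b1@9:R b4@10:L b3@12:L b2@13:R]

Answer: ball5:lands@8:L ball1:lands@9:R ball4:lands@10:L ball3:lands@12:L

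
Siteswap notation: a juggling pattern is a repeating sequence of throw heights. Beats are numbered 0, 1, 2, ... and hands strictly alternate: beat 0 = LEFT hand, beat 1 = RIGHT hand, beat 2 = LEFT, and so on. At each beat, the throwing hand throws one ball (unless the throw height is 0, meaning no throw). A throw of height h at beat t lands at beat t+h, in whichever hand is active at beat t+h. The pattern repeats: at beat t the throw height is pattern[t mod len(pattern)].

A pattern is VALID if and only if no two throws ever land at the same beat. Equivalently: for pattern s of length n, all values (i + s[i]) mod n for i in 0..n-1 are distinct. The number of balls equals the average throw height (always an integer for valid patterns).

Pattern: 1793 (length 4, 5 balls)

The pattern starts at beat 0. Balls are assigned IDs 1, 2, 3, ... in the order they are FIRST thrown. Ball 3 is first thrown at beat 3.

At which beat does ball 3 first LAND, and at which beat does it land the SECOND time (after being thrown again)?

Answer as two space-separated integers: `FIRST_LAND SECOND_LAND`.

Answer: 6 15

Derivation:
Beat 0 (L): throw ball1 h=1 -> lands@1:R; in-air after throw: [b1@1:R]
Beat 1 (R): throw ball1 h=7 -> lands@8:L; in-air after throw: [b1@8:L]
Beat 2 (L): throw ball2 h=9 -> lands@11:R; in-air after throw: [b1@8:L b2@11:R]
Beat 3 (R): throw ball3 h=3 -> lands@6:L; in-air after throw: [b3@6:L b1@8:L b2@11:R]
Beat 4 (L): throw ball4 h=1 -> lands@5:R; in-air after throw: [b4@5:R b3@6:L b1@8:L b2@11:R]
Beat 5 (R): throw ball4 h=7 -> lands@12:L; in-air after throw: [b3@6:L b1@8:L b2@11:R b4@12:L]
Beat 6 (L): throw ball3 h=9 -> lands@15:R; in-air after throw: [b1@8:L b2@11:R b4@12:L b3@15:R]
Beat 7 (R): throw ball5 h=3 -> lands@10:L; in-air after throw: [b1@8:L b5@10:L b2@11:R b4@12:L b3@15:R]
Beat 8 (L): throw ball1 h=1 -> lands@9:R; in-air after throw: [b1@9:R b5@10:L b2@11:R b4@12:L b3@15:R]
Beat 9 (R): throw ball1 h=7 -> lands@16:L; in-air after throw: [b5@10:L b2@11:R b4@12:L b3@15:R b1@16:L]
Beat 10 (L): throw ball5 h=9 -> lands@19:R; in-air after throw: [b2@11:R b4@12:L b3@15:R b1@16:L b5@19:R]
Beat 11 (R): throw ball2 h=3 -> lands@14:L; in-air after throw: [b4@12:L b2@14:L b3@15:R b1@16:L b5@19:R]
Beat 12 (L): throw ball4 h=1 -> lands@13:R; in-air after throw: [b4@13:R b2@14:L b3@15:R b1@16:L b5@19:R]
Beat 13 (R): throw ball4 h=7 -> lands@20:L; in-air after throw: [b2@14:L b3@15:R b1@16:L b5@19:R b4@20:L]
Beat 14 (L): throw ball2 h=9 -> lands@23:R; in-air after throw: [b3@15:R b1@16:L b5@19:R b4@20:L b2@23:R]
Beat 15 (R): throw ball3 h=3 -> lands@18:L; in-air after throw: [b1@16:L b3@18:L b5@19:R b4@20:L b2@23:R]
Ball 3: thrown@3 h=3 -> first land @6; rethrown@6 h=9 -> second land @15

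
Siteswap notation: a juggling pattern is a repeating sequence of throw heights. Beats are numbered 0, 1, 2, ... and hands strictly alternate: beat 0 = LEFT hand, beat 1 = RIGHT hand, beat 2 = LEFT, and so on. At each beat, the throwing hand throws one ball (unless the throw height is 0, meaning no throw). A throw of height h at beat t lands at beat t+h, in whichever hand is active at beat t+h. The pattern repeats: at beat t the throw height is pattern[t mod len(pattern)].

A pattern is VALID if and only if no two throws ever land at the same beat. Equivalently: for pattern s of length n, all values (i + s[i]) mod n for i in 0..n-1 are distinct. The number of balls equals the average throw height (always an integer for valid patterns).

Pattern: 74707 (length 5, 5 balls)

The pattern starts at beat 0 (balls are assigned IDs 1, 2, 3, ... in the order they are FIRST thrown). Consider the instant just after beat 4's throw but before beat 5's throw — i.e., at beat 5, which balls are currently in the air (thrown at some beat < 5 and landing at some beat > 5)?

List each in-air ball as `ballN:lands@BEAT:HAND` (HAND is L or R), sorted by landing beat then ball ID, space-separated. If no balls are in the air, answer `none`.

Beat 0 (L): throw ball1 h=7 -> lands@7:R; in-air after throw: [b1@7:R]
Beat 1 (R): throw ball2 h=4 -> lands@5:R; in-air after throw: [b2@5:R b1@7:R]
Beat 2 (L): throw ball3 h=7 -> lands@9:R; in-air after throw: [b2@5:R b1@7:R b3@9:R]
Beat 4 (L): throw ball4 h=7 -> lands@11:R; in-air after throw: [b2@5:R b1@7:R b3@9:R b4@11:R]
Beat 5 (R): throw ball2 h=7 -> lands@12:L; in-air after throw: [b1@7:R b3@9:R b4@11:R b2@12:L]

Answer: ball1:lands@7:R ball3:lands@9:R ball4:lands@11:R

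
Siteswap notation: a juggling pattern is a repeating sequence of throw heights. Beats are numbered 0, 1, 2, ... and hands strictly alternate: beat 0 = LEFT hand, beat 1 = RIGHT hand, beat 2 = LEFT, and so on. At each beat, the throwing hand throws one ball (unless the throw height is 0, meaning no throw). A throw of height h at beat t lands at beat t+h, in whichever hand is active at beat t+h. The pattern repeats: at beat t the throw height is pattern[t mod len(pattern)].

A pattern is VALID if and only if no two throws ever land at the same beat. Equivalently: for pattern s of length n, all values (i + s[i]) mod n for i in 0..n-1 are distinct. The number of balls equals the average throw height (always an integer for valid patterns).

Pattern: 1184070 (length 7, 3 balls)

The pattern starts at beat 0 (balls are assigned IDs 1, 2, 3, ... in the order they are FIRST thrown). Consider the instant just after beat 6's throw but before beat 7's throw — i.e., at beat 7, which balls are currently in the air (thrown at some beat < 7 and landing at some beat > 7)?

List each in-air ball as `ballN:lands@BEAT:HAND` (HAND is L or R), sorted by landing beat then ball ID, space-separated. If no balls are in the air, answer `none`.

Beat 0 (L): throw ball1 h=1 -> lands@1:R; in-air after throw: [b1@1:R]
Beat 1 (R): throw ball1 h=1 -> lands@2:L; in-air after throw: [b1@2:L]
Beat 2 (L): throw ball1 h=8 -> lands@10:L; in-air after throw: [b1@10:L]
Beat 3 (R): throw ball2 h=4 -> lands@7:R; in-air after throw: [b2@7:R b1@10:L]
Beat 5 (R): throw ball3 h=7 -> lands@12:L; in-air after throw: [b2@7:R b1@10:L b3@12:L]
Beat 7 (R): throw ball2 h=1 -> lands@8:L; in-air after throw: [b2@8:L b1@10:L b3@12:L]

Answer: ball1:lands@10:L ball3:lands@12:L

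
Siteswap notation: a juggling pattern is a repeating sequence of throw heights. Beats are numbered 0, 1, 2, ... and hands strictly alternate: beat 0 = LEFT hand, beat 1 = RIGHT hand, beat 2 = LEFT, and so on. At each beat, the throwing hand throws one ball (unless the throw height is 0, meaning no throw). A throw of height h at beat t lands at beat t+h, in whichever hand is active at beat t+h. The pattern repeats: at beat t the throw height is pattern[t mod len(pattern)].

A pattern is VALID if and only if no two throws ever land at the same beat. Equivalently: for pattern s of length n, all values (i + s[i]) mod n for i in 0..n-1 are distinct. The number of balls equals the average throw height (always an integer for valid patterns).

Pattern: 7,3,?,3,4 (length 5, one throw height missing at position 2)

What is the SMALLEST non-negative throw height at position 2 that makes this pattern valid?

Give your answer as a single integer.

Answer: 3

Derivation:
i=0: (0 + 7) mod 5 = 2
i=1: (1 + 3) mod 5 = 4
i=2: s[i]=? (unknown)
i=3: (3 + 3) mod 5 = 1
i=4: (4 + 4) mod 5 = 3
Known residues: [1, 2, 3, 4]; need a permutation of 0..4, so missing residue r = 0
Need (2 + s) mod 5 = 0; smallest s = (0 - 2) mod 5 = 3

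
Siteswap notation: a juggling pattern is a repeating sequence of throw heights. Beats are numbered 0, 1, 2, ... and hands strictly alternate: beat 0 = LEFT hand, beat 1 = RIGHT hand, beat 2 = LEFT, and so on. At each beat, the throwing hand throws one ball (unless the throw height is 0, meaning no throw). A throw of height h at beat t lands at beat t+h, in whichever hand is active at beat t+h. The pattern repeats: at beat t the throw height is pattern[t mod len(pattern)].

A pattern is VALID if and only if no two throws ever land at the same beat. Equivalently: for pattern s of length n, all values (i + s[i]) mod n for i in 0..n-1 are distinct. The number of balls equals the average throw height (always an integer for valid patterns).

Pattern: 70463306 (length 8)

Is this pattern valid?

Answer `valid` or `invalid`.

i=0: (i + s[i]) mod n = (0 + 7) mod 8 = 7
i=1: (i + s[i]) mod n = (1 + 0) mod 8 = 1
i=2: (i + s[i]) mod n = (2 + 4) mod 8 = 6
i=3: (i + s[i]) mod n = (3 + 6) mod 8 = 1
i=4: (i + s[i]) mod n = (4 + 3) mod 8 = 7
i=5: (i + s[i]) mod n = (5 + 3) mod 8 = 0
i=6: (i + s[i]) mod n = (6 + 0) mod 8 = 6
i=7: (i + s[i]) mod n = (7 + 6) mod 8 = 5
Residues: [7, 1, 6, 1, 7, 0, 6, 5], distinct: False

Answer: invalid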